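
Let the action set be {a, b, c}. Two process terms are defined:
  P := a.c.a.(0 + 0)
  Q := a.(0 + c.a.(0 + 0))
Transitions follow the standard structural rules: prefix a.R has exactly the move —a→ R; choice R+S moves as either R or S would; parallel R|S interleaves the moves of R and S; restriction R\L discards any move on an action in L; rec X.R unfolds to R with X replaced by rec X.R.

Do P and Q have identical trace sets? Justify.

P's transition system — 4 states:
  p0 = a.c.a.(0 + 0) → ··a··> p1
  p1 = c.a.(0 + 0) → ··c··> p2
  p2 = a.(0 + 0) → ··a··> p3
  p3 = 0 + 0 → (no moves)
Q's transition system — 4 states:
  q0 = a.(0 + c.a.(0 + 0)) → ··a··> q1
  q1 = 0 + c.a.(0 + 0) → ··c··> q2
  q2 = a.(0 + 0) → ··a··> q3
  q3 = 0 + 0 → (no moves)
Coarsest stable partition (strong bisimilarity classes):
  B0 = {p0, q0}
  B1 = {p1, q1}
  B2 = {p2, q2}
  B3 = {p3, q3}
p0 ∈ B0, q0 ∈ B0 → same block
Bisimilar ⇒ trace-equivalent.

trace-equivalent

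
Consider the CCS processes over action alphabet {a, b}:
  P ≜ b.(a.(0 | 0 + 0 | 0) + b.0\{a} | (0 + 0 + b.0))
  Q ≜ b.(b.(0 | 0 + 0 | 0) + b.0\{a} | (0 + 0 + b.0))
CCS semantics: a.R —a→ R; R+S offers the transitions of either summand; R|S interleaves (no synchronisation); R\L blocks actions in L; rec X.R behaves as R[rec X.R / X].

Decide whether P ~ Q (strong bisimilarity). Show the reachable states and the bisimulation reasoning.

LTS(P): 6 reachable states
  u0 = b.(a.(0 | 0 + 0 | 0) + b.0\{a} | (0 + 0 + b.0)) has moves -b-> u1
  u1 = a.(0 | 0 + 0 | 0) + b.0\{a} | (0 + 0 + b.0) has moves -a-> u2, -b-> u3, -b-> u4
  u2 = 0 | 0 + 0 | 0 has moves ·
  u3 = 0\{a} | (0 + 0 + b.0) has moves -b-> u5
  u4 = b.0\{a} | 0 has moves -b-> u5
  u5 = 0\{a} | 0 has moves ·
LTS(Q): 6 reachable states
  v0 = b.(b.(0 | 0 + 0 | 0) + b.0\{a} | (0 + 0 + b.0)) has moves -b-> v1
  v1 = b.(0 | 0 + 0 | 0) + b.0\{a} | (0 + 0 + b.0) has moves -b-> v2, -b-> v3, -b-> v4
  v2 = 0 | 0 + 0 | 0 has moves ·
  v3 = 0\{a} | (0 + 0 + b.0) has moves -b-> v5
  v4 = b.0\{a} | 0 has moves -b-> v5
  v5 = 0\{a} | 0 has moves ·
Coarsest stable partition (strong bisimilarity classes):
  B0 = {u0}
  B1 = {u1}
  B2 = {u2, u5, v2, v5}
  B3 = {u3, u4, v3, v4}
  B4 = {v0}
  B5 = {v1}
u0 ∈ B0, v0 ∈ B4 → different blocks

P ≁ Q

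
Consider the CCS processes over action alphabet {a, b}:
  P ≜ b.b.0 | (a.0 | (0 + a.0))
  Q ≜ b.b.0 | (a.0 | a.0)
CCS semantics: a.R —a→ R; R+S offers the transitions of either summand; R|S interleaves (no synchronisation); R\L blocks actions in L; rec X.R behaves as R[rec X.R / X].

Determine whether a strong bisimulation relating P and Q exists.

Reachable graph of P (12 states):
  p0 = b.b.0 | (a.0 | (0 + a.0)) → -a-> p1, -a-> p2, -b-> p3
  p1 = b.b.0 | (0 | (0 + a.0)) → -a-> p4, -b-> p5
  p2 = b.b.0 | (a.0 | 0) → -a-> p4, -b-> p6
  p3 = b.0 | (a.0 | (0 + a.0)) → -a-> p5, -a-> p6, -b-> p7
  p4 = b.b.0 | (0 | 0) → -b-> p8
  p5 = b.0 | (0 | (0 + a.0)) → -a-> p8, -b-> p9
  p6 = b.0 | (a.0 | 0) → -a-> p8, -b-> p10
  p7 = 0 | (a.0 | (0 + a.0)) → -a-> p10, -a-> p9
  p8 = b.0 | (0 | 0) → -b-> p11
  p9 = 0 | (0 | (0 + a.0)) → -a-> p11
  p10 = 0 | (a.0 | 0) → -a-> p11
  p11 = 0 | (0 | 0) → stopped
Reachable graph of Q (12 states):
  q0 = b.b.0 | (a.0 | a.0) → -a-> q1, -a-> q2, -b-> q3
  q1 = b.b.0 | (0 | a.0) → -a-> q4, -b-> q5
  q2 = b.b.0 | (a.0 | 0) → -a-> q4, -b-> q6
  q3 = b.0 | (a.0 | a.0) → -a-> q5, -a-> q6, -b-> q7
  q4 = b.b.0 | (0 | 0) → -b-> q8
  q5 = b.0 | (0 | a.0) → -a-> q8, -b-> q9
  q6 = b.0 | (a.0 | 0) → -a-> q8, -b-> q10
  q7 = 0 | (a.0 | a.0) → -a-> q10, -a-> q9
  q8 = b.0 | (0 | 0) → -b-> q11
  q9 = 0 | (0 | a.0) → -a-> q11
  q10 = 0 | (a.0 | 0) → -a-> q11
  q11 = 0 | (0 | 0) → stopped
Coarsest stable partition (strong bisimilarity classes):
  B0 = {p0, q0}
  B1 = {p3, q3}
  B2 = {p5, p6, q5, q6}
  B3 = {p8, q8}
  B4 = {p11, q11}
  B5 = {p10, p9, q10, q9}
  B6 = {p7, q7}
  B7 = {p1, p2, q1, q2}
  B8 = {p4, q4}
p0 ∈ B0, q0 ∈ B0 → same block

P ~ Q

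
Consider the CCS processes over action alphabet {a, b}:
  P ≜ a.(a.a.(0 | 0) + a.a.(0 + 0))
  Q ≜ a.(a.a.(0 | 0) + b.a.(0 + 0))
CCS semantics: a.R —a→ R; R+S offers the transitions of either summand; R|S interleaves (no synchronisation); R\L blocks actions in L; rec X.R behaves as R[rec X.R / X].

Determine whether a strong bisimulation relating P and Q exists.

P's transition system — 6 states:
  p0 = a.(a.a.(0 | 0) + a.a.(0 + 0)) ⊢ -a-> p1
  p1 = a.a.(0 | 0) + a.a.(0 + 0) ⊢ -a-> p2, -a-> p3
  p2 = a.(0 + 0) ⊢ -a-> p4
  p3 = a.(0 | 0) ⊢ -a-> p5
  p4 = 0 + 0 ⊢ ∅
  p5 = 0 | 0 ⊢ ∅
Q's transition system — 6 states:
  q0 = a.(a.a.(0 | 0) + b.a.(0 + 0)) ⊢ -a-> q1
  q1 = a.a.(0 | 0) + b.a.(0 + 0) ⊢ -a-> q2, -b-> q3
  q2 = a.(0 | 0) ⊢ -a-> q4
  q3 = a.(0 + 0) ⊢ -a-> q5
  q4 = 0 | 0 ⊢ ∅
  q5 = 0 + 0 ⊢ ∅
Coarsest stable partition (strong bisimilarity classes):
  B0 = {p0}
  B1 = {p1}
  B2 = {p2, p3, q2, q3}
  B3 = {p4, p5, q4, q5}
  B4 = {q0}
  B5 = {q1}
p0 ∈ B0, q0 ∈ B4 → different blocks

P ≁ Q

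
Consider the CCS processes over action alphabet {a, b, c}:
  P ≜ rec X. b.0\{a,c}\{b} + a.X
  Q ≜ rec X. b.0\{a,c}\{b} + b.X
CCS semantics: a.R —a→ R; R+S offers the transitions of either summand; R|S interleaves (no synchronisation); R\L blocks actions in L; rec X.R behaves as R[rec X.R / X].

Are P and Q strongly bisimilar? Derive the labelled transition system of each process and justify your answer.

Reachable graph of P (2 states):
  u0 = rec X. b.0\{a,c}\{b} + a.X ⊢ ··a··> u0, ··b··> u1
  u1 = 0\{a,c}\{b} ⊢ ∅
Reachable graph of Q (2 states):
  v0 = rec X. b.0\{a,c}\{b} + b.X ⊢ ··b··> v0, ··b··> v1
  v1 = 0\{a,c}\{b} ⊢ ∅
Partition-refinement fixed point:
  B0 = {u0}
  B1 = {u1, v1}
  B2 = {v0}
u0 ∈ B0, v0 ∈ B2 → different blocks

NO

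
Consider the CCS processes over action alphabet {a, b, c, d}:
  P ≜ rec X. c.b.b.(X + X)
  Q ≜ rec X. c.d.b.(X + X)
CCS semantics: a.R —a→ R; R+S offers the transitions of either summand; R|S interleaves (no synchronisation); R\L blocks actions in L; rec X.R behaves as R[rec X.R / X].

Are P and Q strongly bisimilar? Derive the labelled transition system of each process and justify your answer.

not bisimilar

LTS(P): 4 reachable states
  u0 = rec X. c.b.b.(X + X) ⊢ ··c··> u1
  u1 = b.b.((rec X. c.b.b.(X + X)) + (rec X. c.b.b.(X + X))) ⊢ ··b··> u2
  u2 = b.((rec X. c.b.b.(X + X)) + (rec X. c.b.b.(X + X))) ⊢ ··b··> u3
  u3 = (rec X. c.b.b.(X + X)) + (rec X. c.b.b.(X + X)) ⊢ ··c··> u1
LTS(Q): 4 reachable states
  v0 = rec X. c.d.b.(X + X) ⊢ ··c··> v1
  v1 = d.b.((rec X. c.d.b.(X + X)) + (rec X. c.d.b.(X + X))) ⊢ ··d··> v2
  v2 = b.((rec X. c.d.b.(X + X)) + (rec X. c.d.b.(X + X))) ⊢ ··b··> v3
  v3 = (rec X. c.d.b.(X + X)) + (rec X. c.d.b.(X + X)) ⊢ ··c··> v1
Coarsest stable partition (strong bisimilarity classes):
  B0 = {u0, u3}
  B1 = {u1}
  B2 = {u2}
  B3 = {v0, v3}
  B4 = {v1}
  B5 = {v2}
u0 ∈ B0, v0 ∈ B3 → different blocks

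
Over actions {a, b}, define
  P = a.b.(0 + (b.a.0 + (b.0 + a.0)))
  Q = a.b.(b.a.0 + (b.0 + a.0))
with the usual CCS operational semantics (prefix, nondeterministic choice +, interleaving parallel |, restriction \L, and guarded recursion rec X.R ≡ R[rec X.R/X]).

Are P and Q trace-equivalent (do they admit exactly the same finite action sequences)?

traces(P) = traces(Q)

LTS(P): 5 reachable states
  u0 = a.b.(0 + (b.a.0 + (b.0 + a.0))) → —a→ u1
  u1 = b.(0 + (b.a.0 + (b.0 + a.0))) → —b→ u2
  u2 = 0 + (b.a.0 + (b.0 + a.0)) → —a→ u3, —b→ u3, —b→ u4
  u3 = 0 → stopped
  u4 = a.0 → —a→ u3
LTS(Q): 5 reachable states
  v0 = a.b.(b.a.0 + (b.0 + a.0)) → —a→ v1
  v1 = b.(b.a.0 + (b.0 + a.0)) → —b→ v2
  v2 = b.a.0 + (b.0 + a.0) → —a→ v3, —b→ v3, —b→ v4
  v3 = 0 → stopped
  v4 = a.0 → —a→ v3
Partition-refinement fixed point:
  B0 = {u0, v0}
  B1 = {u1, v1}
  B2 = {u2, v2}
  B3 = {u3, v3}
  B4 = {u4, v4}
u0 ∈ B0, v0 ∈ B0 → same block
Bisimilar ⇒ trace-equivalent.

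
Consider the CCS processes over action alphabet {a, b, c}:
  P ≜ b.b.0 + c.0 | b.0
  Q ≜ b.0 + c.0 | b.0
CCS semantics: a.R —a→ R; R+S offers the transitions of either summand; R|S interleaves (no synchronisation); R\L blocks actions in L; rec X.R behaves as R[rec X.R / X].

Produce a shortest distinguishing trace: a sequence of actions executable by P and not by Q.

Reachable graph of P (6 states):
  s0 = b.b.0 + c.0 | b.0 → -b-> s1, -b-> s2, -c-> s3
  s1 = b.0 → -b-> s4
  s2 = c.0 | 0 → -c-> s5
  s3 = 0 | b.0 → -b-> s5
  s4 = 0 → (no moves)
  s5 = 0 | 0 → (no moves)
Reachable graph of Q (5 states):
  t0 = b.0 + c.0 | b.0 → -b-> t1, -b-> t2, -c-> t3
  t1 = 0 → (no moves)
  t2 = c.0 | 0 → -c-> t4
  t3 = 0 | b.0 → -b-> t4
  t4 = 0 | 0 → (no moves)
Executing bb from P (initial set {s0}):
  step 1 (b): {s1, s2}
  step 2 (b): {s4}
  P completes σ.
Executing bb from Q (initial set {t0}):
  step 1 (b): {t1, t2}
  step 2 (b): no successor for Q

bb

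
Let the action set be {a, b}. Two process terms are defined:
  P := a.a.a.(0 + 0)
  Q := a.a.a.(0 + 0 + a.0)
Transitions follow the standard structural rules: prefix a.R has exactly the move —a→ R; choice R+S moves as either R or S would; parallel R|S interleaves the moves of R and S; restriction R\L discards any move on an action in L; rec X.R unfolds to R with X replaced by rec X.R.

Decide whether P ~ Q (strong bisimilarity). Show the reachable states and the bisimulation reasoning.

not bisimilar

P's transition system — 4 states:
  s0 = a.a.a.(0 + 0) ⊢ —a→ s1
  s1 = a.a.(0 + 0) ⊢ —a→ s2
  s2 = a.(0 + 0) ⊢ —a→ s3
  s3 = 0 + 0 ⊢ (no moves)
Q's transition system — 5 states:
  t0 = a.a.a.(0 + 0 + a.0) ⊢ —a→ t1
  t1 = a.a.(0 + 0 + a.0) ⊢ —a→ t2
  t2 = a.(0 + 0 + a.0) ⊢ —a→ t3
  t3 = 0 + 0 + a.0 ⊢ —a→ t4
  t4 = 0 ⊢ (no moves)
Bisimilarity quotient blocks:
  B0 = {s0, t1}
  B1 = {s1, t2}
  B2 = {s2, t3}
  B3 = {s3, t4}
  B4 = {t0}
s0 ∈ B0, t0 ∈ B4 → different blocks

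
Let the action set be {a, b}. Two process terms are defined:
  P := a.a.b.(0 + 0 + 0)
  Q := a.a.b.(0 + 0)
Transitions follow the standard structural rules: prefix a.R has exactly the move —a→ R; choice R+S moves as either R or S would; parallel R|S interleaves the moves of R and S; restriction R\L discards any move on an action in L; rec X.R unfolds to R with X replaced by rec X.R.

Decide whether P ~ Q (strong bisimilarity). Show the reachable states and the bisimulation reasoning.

LTS(P): 4 reachable states
  u0 = a.a.b.(0 + 0 + 0) :: —a→ u1
  u1 = a.b.(0 + 0 + 0) :: —a→ u2
  u2 = b.(0 + 0 + 0) :: —b→ u3
  u3 = 0 + 0 + 0 :: ∅
LTS(Q): 4 reachable states
  v0 = a.a.b.(0 + 0) :: —a→ v1
  v1 = a.b.(0 + 0) :: —a→ v2
  v2 = b.(0 + 0) :: —b→ v3
  v3 = 0 + 0 :: ∅
Bisimilarity quotient blocks:
  B0 = {u0, v0}
  B1 = {u1, v1}
  B2 = {u2, v2}
  B3 = {u3, v3}
u0 ∈ B0, v0 ∈ B0 → same block

P ~ Q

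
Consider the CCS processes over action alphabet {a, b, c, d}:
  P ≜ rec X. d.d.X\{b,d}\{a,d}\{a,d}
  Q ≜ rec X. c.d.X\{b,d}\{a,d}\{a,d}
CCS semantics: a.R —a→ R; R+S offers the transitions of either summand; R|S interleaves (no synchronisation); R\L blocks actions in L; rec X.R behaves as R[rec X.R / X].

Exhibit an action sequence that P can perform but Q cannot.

P's transition system — 3 states:
  s0 = rec X. d.d.X\{b,d}\{a,d}\{a,d} has moves --d--▸ s1
  s1 = d.(rec X. d.d.X\{b,d}\{a,d}\{a,d})\{b,d}\{a,d}\{a,d} has moves --d--▸ s2
  s2 = (rec X. d.d.X\{b,d}\{a,d}\{a,d})\{b,d}\{a,d}\{a,d} has moves ·
Q's transition system — 4 states:
  t0 = rec X. c.d.X\{b,d}\{a,d}\{a,d} has moves --c--▸ t1
  t1 = d.(rec X. c.d.X\{b,d}\{a,d}\{a,d})\{b,d}\{a,d}\{a,d} has moves --d--▸ t2
  t2 = (rec X. c.d.X\{b,d}\{a,d}\{a,d})\{b,d}\{a,d}\{a,d} has moves --c--▸ t3
  t3 = (d.(rec X. c.d.X\{b,d}\{a,d}\{a,d})\{b,d}\{a,d}\{a,d})\{b,d}\{a,d}\{a,d} has moves ·
Run σ = ⟨d⟩ on P: start {s0}
  step 1 (d): {s1}
  — P admits the full trace.
Run σ = ⟨d⟩ on Q: start {t0}
  step 1 (d): ∅  — Q cannot continue

d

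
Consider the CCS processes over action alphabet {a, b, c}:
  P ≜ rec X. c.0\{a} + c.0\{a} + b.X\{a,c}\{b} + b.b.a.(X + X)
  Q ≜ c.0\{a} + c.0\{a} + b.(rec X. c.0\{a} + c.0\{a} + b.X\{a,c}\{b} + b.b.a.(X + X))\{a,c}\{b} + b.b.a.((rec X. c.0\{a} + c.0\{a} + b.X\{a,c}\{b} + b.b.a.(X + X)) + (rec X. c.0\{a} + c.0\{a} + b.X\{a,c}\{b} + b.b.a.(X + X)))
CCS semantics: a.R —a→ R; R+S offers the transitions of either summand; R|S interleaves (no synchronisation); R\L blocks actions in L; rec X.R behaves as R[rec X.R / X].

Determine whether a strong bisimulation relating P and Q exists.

P ~ Q

LTS(P): 6 reachable states
  s0 = rec X. c.0\{a} + c.0\{a} + b.X\{a,c}\{b} + b.b.a.(X + X) has moves =b=> s1, =b=> s2, =c=> s3
  s1 = (rec X. c.0\{a} + c.0\{a} + b.X\{a,c}\{b} + b.b.a.(X + X))\{a,c}\{b} has moves ·
  s2 = b.a.((rec X. c.0\{a} + c.0\{a} + b.X\{a,c}\{b} + b.b.a.(X + X)) + (rec X. c.0\{a} + c.0\{a} + b.X\{a,c}\{b} + b.b.a.(X + X))) has moves =b=> s4
  s3 = 0\{a} has moves ·
  s4 = a.((rec X. c.0\{a} + c.0\{a} + b.X\{a,c}\{b} + b.b.a.(X + X)) + (rec X. c.0\{a} + c.0\{a} + b.X\{a,c}\{b} + b.b.a.(X + X))) has moves =a=> s5
  s5 = (rec X. c.0\{a} + c.0\{a} + b.X\{a,c}\{b} + b.b.a.(X + X)) + (rec X. c.0\{a} + c.0\{a} + b.X\{a,c}\{b} + b.b.a.(X + X)) has moves =b=> s1, =b=> s2, =c=> s3
LTS(Q): 6 reachable states
  t0 = c.0\{a} + c.0\{a} + b.(rec X. c.0\{a} + c.0\{a} + b.X\{a,c}\{b} + b.b.a.(X + X))\{a,c}\{b} + b.b.a.((rec X. c.0\{a} + c.0\{a} + b.X\{a,c}\{b} + b.b.a.(X + X)) + (rec X. c.0\{a} + c.0\{a} + b.X\{a,c}\{b} + b.b.a.(X + X))) has moves =b=> t1, =b=> t2, =c=> t3
  t1 = (rec X. c.0\{a} + c.0\{a} + b.X\{a,c}\{b} + b.b.a.(X + X))\{a,c}\{b} has moves ·
  t2 = b.a.((rec X. c.0\{a} + c.0\{a} + b.X\{a,c}\{b} + b.b.a.(X + X)) + (rec X. c.0\{a} + c.0\{a} + b.X\{a,c}\{b} + b.b.a.(X + X))) has moves =b=> t4
  t3 = 0\{a} has moves ·
  t4 = a.((rec X. c.0\{a} + c.0\{a} + b.X\{a,c}\{b} + b.b.a.(X + X)) + (rec X. c.0\{a} + c.0\{a} + b.X\{a,c}\{b} + b.b.a.(X + X))) has moves =a=> t5
  t5 = (rec X. c.0\{a} + c.0\{a} + b.X\{a,c}\{b} + b.b.a.(X + X)) + (rec X. c.0\{a} + c.0\{a} + b.X\{a,c}\{b} + b.b.a.(X + X)) has moves =b=> t1, =b=> t2, =c=> t3
Partition-refinement fixed point:
  B0 = {s0, s5, t0, t5}
  B1 = {s2, t2}
  B2 = {s4, t4}
  B3 = {s1, s3, t1, t3}
s0 ∈ B0, t0 ∈ B0 → same block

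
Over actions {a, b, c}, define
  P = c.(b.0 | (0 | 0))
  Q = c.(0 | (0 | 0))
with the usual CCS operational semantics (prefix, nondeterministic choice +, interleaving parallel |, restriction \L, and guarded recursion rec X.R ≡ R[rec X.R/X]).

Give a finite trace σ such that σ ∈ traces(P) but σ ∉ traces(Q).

cb

LTS(P): 3 reachable states
  m0 = c.(b.0 | (0 | 0)) | —c→ m1
  m1 = b.0 | (0 | 0) | —b→ m2
  m2 = 0 | (0 | 0) | ∅
LTS(Q): 2 reachable states
  n0 = c.(0 | (0 | 0)) | —c→ n1
  n1 = 0 | (0 | 0) | ∅
Trace ⟨cb⟩ through P, begin at {m0}:
  step 1 (c): {m1}
  step 2 (b): {m2}
  — P admits the full trace.
Trace ⟨cb⟩ through Q, begin at {n0}:
  step 1 (c): {n1}
  step 2 (b): ∅ (Q stuck)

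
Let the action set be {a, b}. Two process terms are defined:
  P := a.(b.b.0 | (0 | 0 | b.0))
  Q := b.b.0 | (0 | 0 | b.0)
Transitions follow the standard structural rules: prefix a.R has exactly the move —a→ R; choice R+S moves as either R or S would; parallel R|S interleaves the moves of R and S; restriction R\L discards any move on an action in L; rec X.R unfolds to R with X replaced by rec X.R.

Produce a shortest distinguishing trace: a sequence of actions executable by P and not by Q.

LTS(P): 7 reachable states
  p0 = a.(b.b.0 | (0 | 0 | b.0)) | =a=> p1
  p1 = b.b.0 | (0 | 0 | b.0) | =b=> p2, =b=> p3
  p2 = b.0 | (0 | 0 | b.0) | =b=> p4, =b=> p5
  p3 = b.b.0 | (0 | 0 | 0) | =b=> p5
  p4 = 0 | (0 | 0 | b.0) | =b=> p6
  p5 = b.0 | (0 | 0 | 0) | =b=> p6
  p6 = 0 | (0 | 0 | 0) | deadlocked
LTS(Q): 6 reachable states
  q0 = b.b.0 | (0 | 0 | b.0) | =b=> q1, =b=> q2
  q1 = b.0 | (0 | 0 | b.0) | =b=> q3, =b=> q4
  q2 = b.b.0 | (0 | 0 | 0) | =b=> q4
  q3 = 0 | (0 | 0 | b.0) | =b=> q5
  q4 = b.0 | (0 | 0 | 0) | =b=> q5
  q5 = 0 | (0 | 0 | 0) | deadlocked
Run σ = ⟨a⟩ on P: start {p0}
  step 1 (a): {p1}
  — P admits the full trace.
Run σ = ⟨a⟩ on Q: start {q0}
  step 1 (a): no successor for Q

a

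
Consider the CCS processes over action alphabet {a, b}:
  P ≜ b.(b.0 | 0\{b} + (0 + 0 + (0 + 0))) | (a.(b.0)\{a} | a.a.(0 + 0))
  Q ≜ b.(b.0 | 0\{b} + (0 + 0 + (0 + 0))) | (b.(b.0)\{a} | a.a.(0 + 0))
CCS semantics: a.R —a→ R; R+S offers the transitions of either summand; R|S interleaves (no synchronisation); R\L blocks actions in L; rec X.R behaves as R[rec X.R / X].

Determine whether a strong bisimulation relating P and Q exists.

not bisimilar

Reachable graph of P (27 states):
  p0 = b.(b.0 | 0\{b} + (0 + 0 + (0 + 0))) | (a.(b.0)\{a} | a.a.(0 + 0)) → =a=> p1, =a=> p2, =b=> p3
  p1 = b.(b.0 | 0\{b} + (0 + 0 + (0 + 0))) | ((b.0)\{a} | a.a.(0 + 0)) → =a=> p4, =b=> p5, =b=> p6
  p2 = b.(b.0 | 0\{b} + (0 + 0 + (0 + 0))) | (a.(b.0)\{a} | a.(0 + 0)) → =a=> p4, =a=> p7, =b=> p8
  p3 = (b.0 | 0\{b} + (0 + 0 + (0 + 0))) | (a.(b.0)\{a} | a.a.(0 + 0)) → =a=> p5, =a=> p8, =b=> p9
  p4 = b.(b.0 | 0\{b} + (0 + 0 + (0 + 0))) | ((b.0)\{a} | a.(0 + 0)) → =a=> p10, =b=> p11, =b=> p12
  p5 = (b.0 | 0\{b} + (0 + 0 + (0 + 0))) | ((b.0)\{a} | a.a.(0 + 0)) → =a=> p11, =b=> p13, =b=> p14
  p6 = b.(b.0 | 0\{b} + (0 + 0 + (0 + 0))) | (0\{a} | a.a.(0 + 0)) → =a=> p12, =b=> p13
  p7 = b.(b.0 | 0\{b} + (0 + 0 + (0 + 0))) | (a.(b.0)\{a} | (0 + 0)) → =a=> p10, =b=> p15
  p8 = (b.0 | 0\{b} + (0 + 0 + (0 + 0))) | (a.(b.0)\{a} | a.(0 + 0)) → =a=> p11, =a=> p15, =b=> p16
  p9 = 0 | 0\{b} | (a.(b.0)\{a} | a.a.(0 + 0)) → =a=> p14, =a=> p16
  p10 = b.(b.0 | 0\{b} + (0 + 0 + (0 + 0))) | ((b.0)\{a} | (0 + 0)) → =b=> p17, =b=> p18
  p11 = (b.0 | 0\{b} + (0 + 0 + (0 + 0))) | ((b.0)\{a} | a.(0 + 0)) → =a=> p17, =b=> p19, =b=> p20
  p12 = b.(b.0 | 0\{b} + (0 + 0 + (0 + 0))) | (0\{a} | a.(0 + 0)) → =a=> p18, =b=> p19
  p13 = (b.0 | 0\{b} + (0 + 0 + (0 + 0))) | (0\{a} | a.a.(0 + 0)) → =a=> p19, =b=> p21
  p14 = 0 | 0\{b} | ((b.0)\{a} | a.a.(0 + 0)) → =a=> p20, =b=> p21
  p15 = (b.0 | 0\{b} + (0 + 0 + (0 + 0))) | (a.(b.0)\{a} | (0 + 0)) → =a=> p17, =b=> p22
  p16 = 0 | 0\{b} | (a.(b.0)\{a} | a.(0 + 0)) → =a=> p20, =a=> p22
  p17 = (b.0 | 0\{b} + (0 + 0 + (0 + 0))) | ((b.0)\{a} | (0 + 0)) → =b=> p23, =b=> p24
  p18 = b.(b.0 | 0\{b} + (0 + 0 + (0 + 0))) | (0\{a} | (0 + 0)) → =b=> p23
  p19 = (b.0 | 0\{b} + (0 + 0 + (0 + 0))) | (0\{a} | a.(0 + 0)) → =a=> p23, =b=> p25
  p20 = 0 | 0\{b} | ((b.0)\{a} | a.(0 + 0)) → =a=> p24, =b=> p25
  p21 = 0 | 0\{b} | (0\{a} | a.a.(0 + 0)) → =a=> p25
  p22 = 0 | 0\{b} | (a.(b.0)\{a} | (0 + 0)) → =a=> p24
  p23 = (b.0 | 0\{b} + (0 + 0 + (0 + 0))) | (0\{a} | (0 + 0)) → =b=> p26
  p24 = 0 | 0\{b} | ((b.0)\{a} | (0 + 0)) → =b=> p26
  p25 = 0 | 0\{b} | (0\{a} | a.(0 + 0)) → =a=> p26
  p26 = 0 | 0\{b} | (0\{a} | (0 + 0)) → ∅
Reachable graph of Q (27 states):
  q0 = b.(b.0 | 0\{b} + (0 + 0 + (0 + 0))) | (b.(b.0)\{a} | a.a.(0 + 0)) → =a=> q1, =b=> q2, =b=> q3
  q1 = b.(b.0 | 0\{b} + (0 + 0 + (0 + 0))) | (b.(b.0)\{a} | a.(0 + 0)) → =a=> q4, =b=> q5, =b=> q6
  q2 = (b.0 | 0\{b} + (0 + 0 + (0 + 0))) | (b.(b.0)\{a} | a.a.(0 + 0)) → =a=> q5, =b=> q7, =b=> q8
  q3 = b.(b.0 | 0\{b} + (0 + 0 + (0 + 0))) | ((b.0)\{a} | a.a.(0 + 0)) → =a=> q6, =b=> q7, =b=> q9
  q4 = b.(b.0 | 0\{b} + (0 + 0 + (0 + 0))) | (b.(b.0)\{a} | (0 + 0)) → =b=> q10, =b=> q11
  q5 = (b.0 | 0\{b} + (0 + 0 + (0 + 0))) | (b.(b.0)\{a} | a.(0 + 0)) → =a=> q10, =b=> q12, =b=> q13
  q6 = b.(b.0 | 0\{b} + (0 + 0 + (0 + 0))) | ((b.0)\{a} | a.(0 + 0)) → =a=> q11, =b=> q12, =b=> q14
  q7 = (b.0 | 0\{b} + (0 + 0 + (0 + 0))) | ((b.0)\{a} | a.a.(0 + 0)) → =a=> q12, =b=> q15, =b=> q16
  q8 = 0 | 0\{b} | (b.(b.0)\{a} | a.a.(0 + 0)) → =a=> q13, =b=> q16
  q9 = b.(b.0 | 0\{b} + (0 + 0 + (0 + 0))) | (0\{a} | a.a.(0 + 0)) → =a=> q14, =b=> q15
  q10 = (b.0 | 0\{b} + (0 + 0 + (0 + 0))) | (b.(b.0)\{a} | (0 + 0)) → =b=> q17, =b=> q18
  q11 = b.(b.0 | 0\{b} + (0 + 0 + (0 + 0))) | ((b.0)\{a} | (0 + 0)) → =b=> q17, =b=> q19
  q12 = (b.0 | 0\{b} + (0 + 0 + (0 + 0))) | ((b.0)\{a} | a.(0 + 0)) → =a=> q17, =b=> q20, =b=> q21
  q13 = 0 | 0\{b} | (b.(b.0)\{a} | a.(0 + 0)) → =a=> q18, =b=> q21
  q14 = b.(b.0 | 0\{b} + (0 + 0 + (0 + 0))) | (0\{a} | a.(0 + 0)) → =a=> q19, =b=> q20
  q15 = (b.0 | 0\{b} + (0 + 0 + (0 + 0))) | (0\{a} | a.a.(0 + 0)) → =a=> q20, =b=> q22
  q16 = 0 | 0\{b} | ((b.0)\{a} | a.a.(0 + 0)) → =a=> q21, =b=> q22
  q17 = (b.0 | 0\{b} + (0 + 0 + (0 + 0))) | ((b.0)\{a} | (0 + 0)) → =b=> q23, =b=> q24
  q18 = 0 | 0\{b} | (b.(b.0)\{a} | (0 + 0)) → =b=> q24
  q19 = b.(b.0 | 0\{b} + (0 + 0 + (0 + 0))) | (0\{a} | (0 + 0)) → =b=> q23
  q20 = (b.0 | 0\{b} + (0 + 0 + (0 + 0))) | (0\{a} | a.(0 + 0)) → =a=> q23, =b=> q25
  q21 = 0 | 0\{b} | ((b.0)\{a} | a.(0 + 0)) → =a=> q24, =b=> q25
  q22 = 0 | 0\{b} | (0\{a} | a.a.(0 + 0)) → =a=> q25
  q23 = (b.0 | 0\{b} + (0 + 0 + (0 + 0))) | (0\{a} | (0 + 0)) → =b=> q26
  q24 = 0 | 0\{b} | ((b.0)\{a} | (0 + 0)) → =b=> q26
  q25 = 0 | 0\{b} | (0\{a} | a.(0 + 0)) → =a=> q26
  q26 = 0 | 0\{b} | (0\{a} | (0 + 0)) → ∅
Partition-refinement fixed point:
  B0 = {p0}
  B1 = {p1, q2, q3}
  B2 = {p5, p6, q7, q8, q9}
  B3 = {p13, p14, q15, q16}
  B4 = {p21, q22}
  B5 = {p25, q25}
  B6 = {p26, q26}
  B7 = {p19, p20, q20, q21}
  B8 = {p23, p24, q23, q24}
  B9 = {p11, p12, q12, q13, q14}
  B10 = {p17, p18, q17, q18, q19}
  B11 = {p4, q5, q6}
  B12 = {p10, q10, q11}
  B13 = {p3}
  B14 = {p8}
  B15 = {p16}
  B16 = {p22}
  B17 = {p15}
  B18 = {p9}
  B19 = {p2}
  B20 = {p7}
  B21 = {q0}
  B22 = {q1}
  B23 = {q4}
p0 ∈ B0, q0 ∈ B21 → different blocks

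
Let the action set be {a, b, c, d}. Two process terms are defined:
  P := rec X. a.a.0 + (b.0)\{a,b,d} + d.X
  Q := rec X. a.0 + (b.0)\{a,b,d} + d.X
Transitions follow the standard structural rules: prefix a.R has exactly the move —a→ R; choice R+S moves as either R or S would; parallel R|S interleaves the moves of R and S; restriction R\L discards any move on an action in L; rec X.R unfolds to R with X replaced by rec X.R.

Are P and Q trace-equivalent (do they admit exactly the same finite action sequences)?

traces(P) ≠ traces(Q) — witness ⟨aa⟩

LTS(P): 3 reachable states
  p0 = rec X. a.a.0 + (b.0)\{a,b,d} + d.X :: —a→ p1, —d→ p0
  p1 = a.0 :: —a→ p2
  p2 = 0 :: (no moves)
LTS(Q): 2 reachable states
  q0 = rec X. a.0 + (b.0)\{a,b,d} + d.X :: —a→ q1, —d→ q0
  q1 = 0 :: (no moves)
Run σ = ⟨aa⟩ on P: start {p0}
  after a @ step 1: {p1}
  after a @ step 2: {p2}
  P completes σ.
Run σ = ⟨aa⟩ on Q: start {q0}
  after a @ step 1: {q1}
  after a @ step 2: ∅ (Q stuck)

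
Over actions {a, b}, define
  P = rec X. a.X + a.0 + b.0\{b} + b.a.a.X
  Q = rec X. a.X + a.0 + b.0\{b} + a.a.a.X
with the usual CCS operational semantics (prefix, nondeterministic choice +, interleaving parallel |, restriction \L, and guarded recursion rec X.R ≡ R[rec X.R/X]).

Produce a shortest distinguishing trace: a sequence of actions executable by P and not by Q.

ba

P's transition system — 5 states:
  m0 = rec X. a.X + a.0 + b.0\{b} + b.a.a.X → --a--▸ m0, --a--▸ m1, --b--▸ m2, --b--▸ m3
  m1 = 0 → (no moves)
  m2 = 0\{b} → (no moves)
  m3 = a.a.(rec X. a.X + a.0 + b.0\{b} + b.a.a.X) → --a--▸ m4
  m4 = a.(rec X. a.X + a.0 + b.0\{b} + b.a.a.X) → --a--▸ m0
Q's transition system — 5 states:
  n0 = rec X. a.X + a.0 + b.0\{b} + a.a.a.X → --a--▸ n0, --a--▸ n1, --a--▸ n2, --b--▸ n3
  n1 = 0 → (no moves)
  n2 = a.a.(rec X. a.X + a.0 + b.0\{b} + a.a.a.X) → --a--▸ n4
  n3 = 0\{b} → (no moves)
  n4 = a.(rec X. a.X + a.0 + b.0\{b} + a.a.a.X) → --a--▸ n0
Executing ba from P (initial set {m0}):
  after b @ step 1: {m2, m3}
  after a @ step 2: {m4}
  P completes σ.
Executing ba from Q (initial set {n0}):
  after b @ step 1: {n3}
  after a @ step 2: ∅  — Q cannot continue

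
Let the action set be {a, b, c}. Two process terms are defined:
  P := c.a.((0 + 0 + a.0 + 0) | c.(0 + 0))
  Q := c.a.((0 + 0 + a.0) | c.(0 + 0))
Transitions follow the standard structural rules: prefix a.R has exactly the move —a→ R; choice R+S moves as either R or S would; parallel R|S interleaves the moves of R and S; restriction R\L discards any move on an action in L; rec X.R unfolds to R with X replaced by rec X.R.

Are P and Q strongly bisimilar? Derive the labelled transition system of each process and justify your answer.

bisimilar

LTS(P): 6 reachable states
  m0 = c.a.((0 + 0 + a.0 + 0) | c.(0 + 0)) → --c--▸ m1
  m1 = a.((0 + 0 + a.0 + 0) | c.(0 + 0)) → --a--▸ m2
  m2 = (0 + 0 + a.0 + 0) | c.(0 + 0) → --a--▸ m3, --c--▸ m4
  m3 = 0 | c.(0 + 0) → --c--▸ m5
  m4 = (0 + 0 + a.0 + 0) | (0 + 0) → --a--▸ m5
  m5 = 0 | (0 + 0) → deadlocked
LTS(Q): 6 reachable states
  n0 = c.a.((0 + 0 + a.0) | c.(0 + 0)) → --c--▸ n1
  n1 = a.((0 + 0 + a.0) | c.(0 + 0)) → --a--▸ n2
  n2 = (0 + 0 + a.0) | c.(0 + 0) → --a--▸ n3, --c--▸ n4
  n3 = 0 | c.(0 + 0) → --c--▸ n5
  n4 = (0 + 0 + a.0) | (0 + 0) → --a--▸ n5
  n5 = 0 | (0 + 0) → deadlocked
Bisimilarity quotient blocks:
  B0 = {m0, n0}
  B1 = {m1, n1}
  B2 = {m2, n2}
  B3 = {m4, n4}
  B4 = {m5, n5}
  B5 = {m3, n3}
m0 ∈ B0, n0 ∈ B0 → same block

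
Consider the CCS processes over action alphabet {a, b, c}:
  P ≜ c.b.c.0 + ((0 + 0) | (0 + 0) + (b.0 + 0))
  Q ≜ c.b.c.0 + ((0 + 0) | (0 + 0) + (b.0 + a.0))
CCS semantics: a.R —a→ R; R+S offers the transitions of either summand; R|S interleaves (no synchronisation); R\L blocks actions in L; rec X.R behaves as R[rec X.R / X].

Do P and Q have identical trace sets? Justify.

NO — witness ⟨a⟩

LTS(P): 4 reachable states
  s0 = c.b.c.0 + ((0 + 0) | (0 + 0) + (b.0 + 0)) has moves =b=> s1, =c=> s2
  s1 = 0 has moves deadlocked
  s2 = b.c.0 has moves =b=> s3
  s3 = c.0 has moves =c=> s1
LTS(Q): 4 reachable states
  t0 = c.b.c.0 + ((0 + 0) | (0 + 0) + (b.0 + a.0)) has moves =a=> t1, =b=> t1, =c=> t2
  t1 = 0 has moves deadlocked
  t2 = b.c.0 has moves =b=> t3
  t3 = c.0 has moves =c=> t1
Trace ⟨a⟩ through Q, begin at {t0}:
  after a @ step 1: {t1}
  — Q admits the full trace.
Trace ⟨a⟩ through P, begin at {s0}:
  after a @ step 1: ∅ (P stuck)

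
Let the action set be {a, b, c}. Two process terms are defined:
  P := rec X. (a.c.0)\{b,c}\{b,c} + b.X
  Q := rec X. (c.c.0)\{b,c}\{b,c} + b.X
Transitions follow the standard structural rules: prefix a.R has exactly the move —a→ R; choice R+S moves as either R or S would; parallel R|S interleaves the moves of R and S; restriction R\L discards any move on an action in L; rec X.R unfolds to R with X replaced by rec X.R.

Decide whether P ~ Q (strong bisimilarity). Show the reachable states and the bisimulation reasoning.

NO

Reachable graph of P (2 states):
  s0 = rec X. (a.c.0)\{b,c}\{b,c} + b.X ⊢ =a=> s1, =b=> s0
  s1 = (c.0)\{b,c}\{b,c} ⊢ (no moves)
Reachable graph of Q (1 states):
  t0 = rec X. (c.c.0)\{b,c}\{b,c} + b.X ⊢ =b=> t0
Coarsest stable partition (strong bisimilarity classes):
  B0 = {s0}
  B1 = {s1}
  B2 = {t0}
s0 ∈ B0, t0 ∈ B2 → different blocks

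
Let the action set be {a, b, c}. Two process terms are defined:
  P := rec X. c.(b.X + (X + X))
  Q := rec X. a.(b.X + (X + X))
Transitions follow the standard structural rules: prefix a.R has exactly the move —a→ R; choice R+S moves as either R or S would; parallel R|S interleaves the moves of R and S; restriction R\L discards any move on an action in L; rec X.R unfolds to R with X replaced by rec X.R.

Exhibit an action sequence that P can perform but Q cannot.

c

LTS(P): 2 reachable states
  u0 = rec X. c.(b.X + (X + X)) | =c=> u1
  u1 = b.(rec X. c.(b.X + (X + X))) + ((rec X. c.(b.X + (X + X))) + (rec X. c.(b.X + (X + X)))) | =b=> u0, =c=> u1
LTS(Q): 2 reachable states
  v0 = rec X. a.(b.X + (X + X)) | =a=> v1
  v1 = b.(rec X. a.(b.X + (X + X))) + ((rec X. a.(b.X + (X + X))) + (rec X. a.(b.X + (X + X)))) | =a=> v1, =b=> v0
Executing c from P (initial set {u0}):
  [1] c ⇒ {u1}
  P completes σ.
Executing c from Q (initial set {v0}):
  [1] c ⇒ ∅  — Q cannot continue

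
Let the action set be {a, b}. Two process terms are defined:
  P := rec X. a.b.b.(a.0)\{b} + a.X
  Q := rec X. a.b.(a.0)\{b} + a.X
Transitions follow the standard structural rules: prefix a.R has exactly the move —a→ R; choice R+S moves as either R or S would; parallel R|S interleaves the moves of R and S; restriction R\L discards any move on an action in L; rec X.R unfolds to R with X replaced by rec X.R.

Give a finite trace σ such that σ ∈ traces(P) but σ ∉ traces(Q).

LTS(P): 5 reachable states
  s0 = rec X. a.b.b.(a.0)\{b} + a.X has moves --a--▸ s0, --a--▸ s1
  s1 = b.b.(a.0)\{b} has moves --b--▸ s2
  s2 = b.(a.0)\{b} has moves --b--▸ s3
  s3 = (a.0)\{b} has moves --a--▸ s4
  s4 = 0\{b} has moves stopped
LTS(Q): 4 reachable states
  t0 = rec X. a.b.(a.0)\{b} + a.X has moves --a--▸ t0, --a--▸ t1
  t1 = b.(a.0)\{b} has moves --b--▸ t2
  t2 = (a.0)\{b} has moves --a--▸ t3
  t3 = 0\{b} has moves stopped
Run σ = ⟨abb⟩ on P: start {s0}
  step 1 (a): {s0, s1}
  step 2 (b): {s2}
  step 3 (b): {s3}
  P completes σ.
Run σ = ⟨abb⟩ on Q: start {t0}
  step 1 (a): {t0, t1}
  step 2 (b): {t2}
  step 3 (b): ∅  — Q cannot continue

abb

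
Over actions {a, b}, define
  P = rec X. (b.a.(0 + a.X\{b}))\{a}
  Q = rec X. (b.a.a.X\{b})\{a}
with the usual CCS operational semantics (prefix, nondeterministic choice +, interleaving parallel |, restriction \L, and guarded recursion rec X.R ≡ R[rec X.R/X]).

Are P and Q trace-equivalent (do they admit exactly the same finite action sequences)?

traces(P) = traces(Q)

Reachable graph of P (2 states):
  s0 = rec X. (b.a.(0 + a.X\{b}))\{a} :: -b-> s1
  s1 = (a.(0 + a.(rec X. (b.a.(0 + a.X\{b}))\{a})\{b}))\{a} :: deadlocked
Reachable graph of Q (2 states):
  t0 = rec X. (b.a.a.X\{b})\{a} :: -b-> t1
  t1 = (a.a.(rec X. (b.a.a.X\{b})\{a})\{b})\{a} :: deadlocked
Partition-refinement fixed point:
  B0 = {s0, t0}
  B1 = {s1, t1}
s0 ∈ B0, t0 ∈ B0 → same block
Bisimilar ⇒ trace-equivalent.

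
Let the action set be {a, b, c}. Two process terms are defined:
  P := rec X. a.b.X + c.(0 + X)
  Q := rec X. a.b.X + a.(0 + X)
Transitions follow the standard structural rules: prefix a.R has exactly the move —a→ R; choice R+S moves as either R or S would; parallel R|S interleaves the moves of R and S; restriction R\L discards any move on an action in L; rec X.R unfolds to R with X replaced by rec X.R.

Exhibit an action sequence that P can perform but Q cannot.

c

P's transition system — 3 states:
  s0 = rec X. a.b.X + c.(0 + X) has moves —a→ s1, —c→ s2
  s1 = b.(rec X. a.b.X + c.(0 + X)) has moves —b→ s0
  s2 = 0 + (rec X. a.b.X + c.(0 + X)) has moves —a→ s1, —c→ s2
Q's transition system — 3 states:
  t0 = rec X. a.b.X + a.(0 + X) has moves —a→ t1, —a→ t2
  t1 = 0 + (rec X. a.b.X + a.(0 + X)) has moves —a→ t1, —a→ t2
  t2 = b.(rec X. a.b.X + a.(0 + X)) has moves —b→ t0
Executing c from P (initial set {s0}):
  [1] c ⇒ {s2}
  ✓ P
Executing c from Q (initial set {t0}):
  [1] c ⇒ ∅ (Q stuck)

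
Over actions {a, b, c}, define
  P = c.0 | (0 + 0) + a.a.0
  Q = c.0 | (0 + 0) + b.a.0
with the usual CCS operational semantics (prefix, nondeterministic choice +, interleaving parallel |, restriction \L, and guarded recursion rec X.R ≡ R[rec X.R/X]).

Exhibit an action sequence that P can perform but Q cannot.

a

Reachable graph of P (4 states):
  p0 = c.0 | (0 + 0) + a.a.0 has moves ··a··> p1, ··c··> p2
  p1 = a.0 has moves ··a··> p3
  p2 = 0 | (0 + 0) has moves ·
  p3 = 0 has moves ·
Reachable graph of Q (4 states):
  q0 = c.0 | (0 + 0) + b.a.0 has moves ··b··> q1, ··c··> q2
  q1 = a.0 has moves ··a··> q3
  q2 = 0 | (0 + 0) has moves ·
  q3 = 0 has moves ·
Run σ = ⟨a⟩ on P: start {p0}
  after a @ step 1: {p1}
  — P admits the full trace.
Run σ = ⟨a⟩ on Q: start {q0}
  after a @ step 1: ∅ (Q stuck)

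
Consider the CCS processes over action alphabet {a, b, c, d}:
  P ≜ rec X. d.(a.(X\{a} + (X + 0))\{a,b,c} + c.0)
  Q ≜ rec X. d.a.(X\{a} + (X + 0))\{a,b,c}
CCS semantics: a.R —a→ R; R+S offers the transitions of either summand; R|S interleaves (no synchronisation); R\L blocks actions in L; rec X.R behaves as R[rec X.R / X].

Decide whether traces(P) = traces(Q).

trace-distinct — witness ⟨dc⟩

LTS(P): 6 reachable states
  s0 = rec X. d.(a.(X\{a} + (X + 0))\{a,b,c} + c.0) → -d-> s1
  s1 = a.((rec X. d.(a.(X\{a} + (X + 0))\{a,b,c} + c.0))\{a} + ((rec X. d.(a.(X\{a} + (X + 0))\{a,b,c} + c.0)) + 0))\{a,b,c} + c.0 → -a-> s2, -c-> s3
  s2 = ((rec X. d.(a.(X\{a} + (X + 0))\{a,b,c} + c.0))\{a} + ((rec X. d.(a.(X\{a} + (X + 0))\{a,b,c} + c.0)) + 0))\{a,b,c} → -d-> s4, -d-> s5
  s3 = 0 → ∅
  s4 = (a.((rec X. d.(a.(X\{a} + (X + 0))\{a,b,c} + c.0))\{a} + ((rec X. d.(a.(X\{a} + (X + 0))\{a,b,c} + c.0)) + 0))\{a,b,c} + c.0)\{a,b,c} → ∅
  s5 = (a.((rec X. d.(a.(X\{a} + (X + 0))\{a,b,c} + c.0))\{a} + ((rec X. d.(a.(X\{a} + (X + 0))\{a,b,c} + c.0)) + 0))\{a,b,c} + c.0)\{a}\{a,b,c} → ∅
LTS(Q): 5 reachable states
  t0 = rec X. d.a.(X\{a} + (X + 0))\{a,b,c} → -d-> t1
  t1 = a.((rec X. d.a.(X\{a} + (X + 0))\{a,b,c})\{a} + ((rec X. d.a.(X\{a} + (X + 0))\{a,b,c}) + 0))\{a,b,c} → -a-> t2
  t2 = ((rec X. d.a.(X\{a} + (X + 0))\{a,b,c})\{a} + ((rec X. d.a.(X\{a} + (X + 0))\{a,b,c}) + 0))\{a,b,c} → -d-> t3, -d-> t4
  t3 = (a.((rec X. d.a.(X\{a} + (X + 0))\{a,b,c})\{a} + ((rec X. d.a.(X\{a} + (X + 0))\{a,b,c}) + 0))\{a,b,c})\{a,b,c} → ∅
  t4 = (a.((rec X. d.a.(X\{a} + (X + 0))\{a,b,c})\{a} + ((rec X. d.a.(X\{a} + (X + 0))\{a,b,c}) + 0))\{a,b,c})\{a}\{a,b,c} → ∅
Run σ = ⟨dc⟩ on P: start {s0}
  step 1 (d): {s1}
  step 2 (c): {s3}
  ✓ P
Run σ = ⟨dc⟩ on Q: start {t0}
  step 1 (d): {t1}
  step 2 (c): ∅  — Q cannot continue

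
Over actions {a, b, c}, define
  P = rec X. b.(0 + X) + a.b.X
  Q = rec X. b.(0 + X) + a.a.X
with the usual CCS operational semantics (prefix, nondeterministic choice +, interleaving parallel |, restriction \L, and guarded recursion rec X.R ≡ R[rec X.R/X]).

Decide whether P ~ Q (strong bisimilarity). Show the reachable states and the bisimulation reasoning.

NO

Reachable graph of P (3 states):
  m0 = rec X. b.(0 + X) + a.b.X has moves —a→ m1, —b→ m2
  m1 = b.(rec X. b.(0 + X) + a.b.X) has moves —b→ m0
  m2 = 0 + (rec X. b.(0 + X) + a.b.X) has moves —a→ m1, —b→ m2
Reachable graph of Q (3 states):
  n0 = rec X. b.(0 + X) + a.a.X has moves —a→ n1, —b→ n2
  n1 = a.(rec X. b.(0 + X) + a.a.X) has moves —a→ n0
  n2 = 0 + (rec X. b.(0 + X) + a.a.X) has moves —a→ n1, —b→ n2
Partition-refinement fixed point:
  B0 = {m0, m2}
  B1 = {m1}
  B2 = {n0, n2}
  B3 = {n1}
m0 ∈ B0, n0 ∈ B2 → different blocks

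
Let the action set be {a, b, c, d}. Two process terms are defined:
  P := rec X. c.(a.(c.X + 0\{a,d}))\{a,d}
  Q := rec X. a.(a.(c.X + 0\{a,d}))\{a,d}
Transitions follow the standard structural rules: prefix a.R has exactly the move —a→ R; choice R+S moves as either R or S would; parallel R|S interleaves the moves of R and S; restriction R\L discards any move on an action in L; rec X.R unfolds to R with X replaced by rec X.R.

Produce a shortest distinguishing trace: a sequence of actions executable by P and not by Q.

c

Reachable graph of P (2 states):
  s0 = rec X. c.(a.(c.X + 0\{a,d}))\{a,d} → --c--▸ s1
  s1 = (a.(c.(rec X. c.(a.(c.X + 0\{a,d}))\{a,d}) + 0\{a,d}))\{a,d} → ·
Reachable graph of Q (2 states):
  t0 = rec X. a.(a.(c.X + 0\{a,d}))\{a,d} → --a--▸ t1
  t1 = (a.(c.(rec X. a.(a.(c.X + 0\{a,d}))\{a,d}) + 0\{a,d}))\{a,d} → ·
Executing c from P (initial set {s0}):
  after c @ step 1: {s1}
  — P admits the full trace.
Executing c from Q (initial set {t0}):
  after c @ step 1: ∅ (Q stuck)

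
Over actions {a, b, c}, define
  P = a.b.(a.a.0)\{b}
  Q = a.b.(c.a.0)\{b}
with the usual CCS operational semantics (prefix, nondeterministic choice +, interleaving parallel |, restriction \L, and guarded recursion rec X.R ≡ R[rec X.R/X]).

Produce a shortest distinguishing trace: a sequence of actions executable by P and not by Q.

P's transition system — 5 states:
  m0 = a.b.(a.a.0)\{b} → --a--▸ m1
  m1 = b.(a.a.0)\{b} → --b--▸ m2
  m2 = (a.a.0)\{b} → --a--▸ m3
  m3 = (a.0)\{b} → --a--▸ m4
  m4 = 0\{b} → ∅
Q's transition system — 5 states:
  n0 = a.b.(c.a.0)\{b} → --a--▸ n1
  n1 = b.(c.a.0)\{b} → --b--▸ n2
  n2 = (c.a.0)\{b} → --c--▸ n3
  n3 = (a.0)\{b} → --a--▸ n4
  n4 = 0\{b} → ∅
Run σ = ⟨aba⟩ on P: start {m0}
  [1] a ⇒ {m1}
  [2] b ⇒ {m2}
  [3] a ⇒ {m3}
  — P admits the full trace.
Run σ = ⟨aba⟩ on Q: start {n0}
  [1] a ⇒ {n1}
  [2] b ⇒ {n2}
  [3] a ⇒ no successor for Q

aba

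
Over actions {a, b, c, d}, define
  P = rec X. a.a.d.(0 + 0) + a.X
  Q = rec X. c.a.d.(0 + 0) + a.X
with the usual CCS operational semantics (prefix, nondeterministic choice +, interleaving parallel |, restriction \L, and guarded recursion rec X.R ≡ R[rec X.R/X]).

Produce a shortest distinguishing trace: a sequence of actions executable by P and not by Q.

P's transition system — 4 states:
  u0 = rec X. a.a.d.(0 + 0) + a.X → --a--▸ u0, --a--▸ u1
  u1 = a.d.(0 + 0) → --a--▸ u2
  u2 = d.(0 + 0) → --d--▸ u3
  u3 = 0 + 0 → (no moves)
Q's transition system — 4 states:
  v0 = rec X. c.a.d.(0 + 0) + a.X → --a--▸ v0, --c--▸ v1
  v1 = a.d.(0 + 0) → --a--▸ v2
  v2 = d.(0 + 0) → --d--▸ v3
  v3 = 0 + 0 → (no moves)
Trace ⟨aad⟩ through P, begin at {u0}:
  step 1 (a): {u0, u1}
  step 2 (a): {u0, u1, u2}
  step 3 (d): {u3}
  — P admits the full trace.
Trace ⟨aad⟩ through Q, begin at {v0}:
  step 1 (a): {v0}
  step 2 (a): {v0}
  step 3 (d): ∅  — Q cannot continue

aad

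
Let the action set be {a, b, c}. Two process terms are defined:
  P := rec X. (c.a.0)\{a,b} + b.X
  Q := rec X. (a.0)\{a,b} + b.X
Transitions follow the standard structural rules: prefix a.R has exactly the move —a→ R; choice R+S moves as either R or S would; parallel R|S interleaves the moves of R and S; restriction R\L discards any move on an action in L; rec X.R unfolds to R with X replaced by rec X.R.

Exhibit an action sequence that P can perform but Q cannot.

c

LTS(P): 2 reachable states
  m0 = rec X. (c.a.0)\{a,b} + b.X :: --b--▸ m0, --c--▸ m1
  m1 = (a.0)\{a,b} :: ·
LTS(Q): 1 reachable states
  n0 = rec X. (a.0)\{a,b} + b.X :: --b--▸ n0
Run σ = ⟨c⟩ on P: start {m0}
  [1] c ⇒ {m1}
  ✓ P
Run σ = ⟨c⟩ on Q: start {n0}
  [1] c ⇒ ∅  — Q cannot continue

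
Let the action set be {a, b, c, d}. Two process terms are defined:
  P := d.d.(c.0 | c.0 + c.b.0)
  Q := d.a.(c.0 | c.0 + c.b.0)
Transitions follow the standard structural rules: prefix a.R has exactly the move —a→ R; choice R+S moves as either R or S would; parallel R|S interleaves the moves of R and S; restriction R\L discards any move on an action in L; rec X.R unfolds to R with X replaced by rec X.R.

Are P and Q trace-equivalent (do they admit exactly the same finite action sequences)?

trace-distinct — witness ⟨dd⟩

LTS(P): 8 reachable states
  u0 = d.d.(c.0 | c.0 + c.b.0) | --d--▸ u1
  u1 = d.(c.0 | c.0 + c.b.0) | --d--▸ u2
  u2 = c.0 | c.0 + c.b.0 | --c--▸ u3, --c--▸ u4, --c--▸ u5
  u3 = 0 | c.0 | --c--▸ u6
  u4 = b.0 | --b--▸ u7
  u5 = c.0 | 0 | --c--▸ u6
  u6 = 0 | 0 | stopped
  u7 = 0 | stopped
LTS(Q): 8 reachable states
  v0 = d.a.(c.0 | c.0 + c.b.0) | --d--▸ v1
  v1 = a.(c.0 | c.0 + c.b.0) | --a--▸ v2
  v2 = c.0 | c.0 + c.b.0 | --c--▸ v3, --c--▸ v4, --c--▸ v5
  v3 = 0 | c.0 | --c--▸ v6
  v4 = b.0 | --b--▸ v7
  v5 = c.0 | 0 | --c--▸ v6
  v6 = 0 | 0 | stopped
  v7 = 0 | stopped
Run σ = ⟨dd⟩ on P: start {u0}
  step 1 (d): {u1}
  step 2 (d): {u2}
  P completes σ.
Run σ = ⟨dd⟩ on Q: start {v0}
  step 1 (d): {v1}
  step 2 (d): no successor for Q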